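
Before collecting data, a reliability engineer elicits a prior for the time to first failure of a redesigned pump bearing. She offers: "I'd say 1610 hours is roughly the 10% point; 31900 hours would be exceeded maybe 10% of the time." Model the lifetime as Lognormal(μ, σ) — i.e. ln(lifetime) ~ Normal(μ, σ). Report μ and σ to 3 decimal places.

μ ≈ 8.877, σ ≈ 1.165

If T ~ Lognormal(μ,σ) then ln T ~ Normal(μ,σ), so the p-quantile of ln T is μ + z_p·σ.
ln(1610) = 7.384 and ln(31900) = 10.37; z_{0.1} = -1.282, z_{0.9} = 1.282.
σ = (10.37 − 7.384)/(1.282 − (-1.282)) = 1.165.
μ = 7.384 − (-1.282)·1.165 = 8.877.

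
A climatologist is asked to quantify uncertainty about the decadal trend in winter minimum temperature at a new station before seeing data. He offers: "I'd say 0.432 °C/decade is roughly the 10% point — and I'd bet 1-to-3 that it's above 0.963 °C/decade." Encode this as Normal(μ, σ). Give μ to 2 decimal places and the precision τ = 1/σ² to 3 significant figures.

For Normal(μ,σ), the p-quantile is μ + z_p·σ. Here z_{0.1} = -1.282, z_{0.75} = 0.6745.
So 0.432 = μ − 1.282σ and 0.963 = μ + 0.6745σ.
Subtracting: σ = (0.963 − 0.432)/(0.6745 − (-1.282)) = 0.27.
Then μ = 0.432 − (-1.282)·0.27 = 0.78.
Precision τ = 1/σ² = 1/0.2715² = 13.6.

μ = 0.78, τ = 13.6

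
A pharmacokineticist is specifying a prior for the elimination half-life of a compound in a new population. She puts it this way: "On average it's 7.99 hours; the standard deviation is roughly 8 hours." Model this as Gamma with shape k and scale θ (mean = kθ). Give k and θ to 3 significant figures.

For Gamma(k, scale θ): mean = kθ, variance = kθ², so CV = 1/√k.
CV = SD/mean = 8/7.99 = 1.001, hence k = 1/CV² = 0.998.
Then θ = mean/k = 7.99/0.998 = 8.01.

k ≈ 0.998, θ ≈ 8.01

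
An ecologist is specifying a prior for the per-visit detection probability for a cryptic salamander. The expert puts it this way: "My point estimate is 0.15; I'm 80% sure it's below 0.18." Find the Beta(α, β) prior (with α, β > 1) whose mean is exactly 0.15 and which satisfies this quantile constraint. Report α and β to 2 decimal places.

With mean 0.15 fixed, write α = 0.15s, β = 0.85s where s = α+β.
Need P(θ < 0.18) = 0.8 under Beta(0.15s, 0.85s). Normal approximation: (q−m)/√(m(1−m)/s) ≈ z_{0.8} = 0.842, so s ≈ 0.15·0.85·(0.842)²/(0.18−0.15)² = 100.3.
At s = 100.3: P(θ<0.18) ≈ 0.806. Adjusting to match 0.8 gives s ≈ 94.56.
So α = 0.15·94.56 ≈ 14.18, β = 0.85·94.56 ≈ 80.37.

α ≈ 14.18, β ≈ 80.37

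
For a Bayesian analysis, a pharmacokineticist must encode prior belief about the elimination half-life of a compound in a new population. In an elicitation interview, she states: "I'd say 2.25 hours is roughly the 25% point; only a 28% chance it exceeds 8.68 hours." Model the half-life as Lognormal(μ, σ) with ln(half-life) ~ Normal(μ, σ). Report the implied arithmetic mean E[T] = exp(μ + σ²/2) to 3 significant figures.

If T ~ Lognormal(μ,σ) then ln T ~ Normal(μ,σ), so the p-quantile of ln T is μ + z_p·σ.
ln(2.25) = 0.8109 and ln(8.68) = 2.161; z_{0.25} = -0.6745, z_{0.72} = 0.5828.
σ = (2.161 − 0.8109)/(0.5828 − (-0.6745)) = 1.074.
μ = 0.8109 − (-0.6745)·1.074 = 1.535.
E[T] = exp(μ + σ²/2) = exp(1.535 + 0.5765) = 8.26 hours.

E[T] ≈ 8.26 hours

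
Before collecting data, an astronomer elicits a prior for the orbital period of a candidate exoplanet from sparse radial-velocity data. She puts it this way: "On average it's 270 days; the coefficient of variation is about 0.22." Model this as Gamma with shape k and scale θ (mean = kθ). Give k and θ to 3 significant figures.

For Gamma(k, scale θ): mean = kθ, variance = kθ², so CV = 1/√k.
CV = 0.22, hence k = 1/CV² = 20.7.
Then θ = mean/k = 270/20.7 = 13.1.

k ≈ 20.7, θ ≈ 13.1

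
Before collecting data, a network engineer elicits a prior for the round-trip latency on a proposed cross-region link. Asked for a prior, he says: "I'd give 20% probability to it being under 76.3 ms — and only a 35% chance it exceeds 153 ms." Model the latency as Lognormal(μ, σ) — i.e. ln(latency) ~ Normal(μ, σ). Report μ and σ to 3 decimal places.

If T ~ Lognormal(μ,σ) then ln T ~ Normal(μ,σ), so the p-quantile of ln T is μ + z_p·σ.
ln(76.3) = 4.335 and ln(153) = 5.03; z_{0.2} = -0.8416, z_{0.65} = 0.3853.
σ = (5.03 − 4.335)/(0.3853 − (-0.8416)) = 0.567.
μ = 4.335 − (-0.8416)·0.567 = 4.812.

μ ≈ 4.812, σ ≈ 0.567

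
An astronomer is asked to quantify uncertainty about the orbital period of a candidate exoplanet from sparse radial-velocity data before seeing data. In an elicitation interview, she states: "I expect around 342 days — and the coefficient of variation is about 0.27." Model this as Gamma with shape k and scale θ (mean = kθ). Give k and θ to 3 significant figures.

k ≈ 13.7, θ ≈ 24.9

For Gamma(k, scale θ): mean = kθ, variance = kθ², so CV = 1/√k.
CV = 0.27, hence k = 1/CV² = 13.7.
Then θ = mean/k = 342/13.7 = 24.9.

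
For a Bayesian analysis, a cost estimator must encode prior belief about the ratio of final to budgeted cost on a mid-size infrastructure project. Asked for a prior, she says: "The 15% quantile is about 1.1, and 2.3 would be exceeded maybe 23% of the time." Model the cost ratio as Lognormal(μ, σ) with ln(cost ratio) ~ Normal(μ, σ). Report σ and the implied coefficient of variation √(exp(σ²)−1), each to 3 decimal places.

σ ≈ 0.415, CV ≈ 0.434

If T ~ Lognormal(μ,σ) then ln T ~ Normal(μ,σ), so the p-quantile of ln T is μ + z_p·σ.
ln(1.1) = 0.09531 and ln(2.3) = 0.8329; z_{0.15} = -1.036, z_{0.77} = 0.7388.
σ = (0.8329 − 0.09531)/(0.7388 − (-1.036)) = 0.415.
μ = 0.09531 − (-1.036)·0.415 = 0.526.
CV = √(exp(σ²)−1) = √(exp(0.1726)−1) = 0.434.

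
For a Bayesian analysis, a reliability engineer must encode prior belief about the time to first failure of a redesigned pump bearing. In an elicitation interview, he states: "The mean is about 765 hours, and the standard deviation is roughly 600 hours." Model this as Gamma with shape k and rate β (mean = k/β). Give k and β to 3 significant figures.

k ≈ 1.63, β ≈ 0.00213

For Gamma(k, rate β): mean = k/β, variance = k/β², so CV = 1/√k.
CV = SD/mean = 600/765 = 0.7843, hence k = 1/CV² = 1.63.
Then β = k/mean = 1.63/765 = 0.00213.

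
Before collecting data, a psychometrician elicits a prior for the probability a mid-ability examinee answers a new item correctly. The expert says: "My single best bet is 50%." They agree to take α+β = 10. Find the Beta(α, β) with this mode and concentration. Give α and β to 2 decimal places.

For α,β > 1 the Beta mode is (α−1)/(α+β−2). With α+β = 10, the mode is (α−1)/8.
Set (α−1)/8 = 0.5 → α = 1 + 0.5·8 = 5.00.
β = 10 − α = 5.00.

α = 5.00, β = 5.00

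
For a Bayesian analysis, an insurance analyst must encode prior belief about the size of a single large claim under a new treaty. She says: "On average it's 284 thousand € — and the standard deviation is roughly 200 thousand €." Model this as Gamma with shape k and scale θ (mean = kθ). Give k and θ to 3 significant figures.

k ≈ 2.02, θ ≈ 141

For Gamma(k, scale θ): mean = kθ, variance = kθ², so CV = 1/√k.
CV = SD/mean = 200/284 = 0.7042, hence k = 1/CV² = 2.02.
Then θ = mean/k = 284/2.02 = 141.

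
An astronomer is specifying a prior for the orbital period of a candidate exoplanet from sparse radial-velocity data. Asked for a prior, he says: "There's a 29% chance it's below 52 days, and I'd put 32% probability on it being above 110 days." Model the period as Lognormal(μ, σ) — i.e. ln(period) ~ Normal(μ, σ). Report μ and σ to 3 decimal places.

If T ~ Lognormal(μ,σ) then ln T ~ Normal(μ,σ), so the p-quantile of ln T is μ + z_p·σ.
ln(52) = 3.951 and ln(110) = 4.7; z_{0.29} = -0.5534, z_{0.68} = 0.4677.
σ = (4.7 − 3.951)/(0.4677 − (-0.5534)) = 0.734.
μ = 3.951 − (-0.5534)·0.734 = 4.357.

μ ≈ 4.357, σ ≈ 0.734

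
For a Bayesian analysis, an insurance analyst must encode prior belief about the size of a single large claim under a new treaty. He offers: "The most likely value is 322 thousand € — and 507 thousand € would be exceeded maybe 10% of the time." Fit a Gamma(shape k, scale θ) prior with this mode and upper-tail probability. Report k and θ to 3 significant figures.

k ≈ 10.1, θ ≈ 35.4

Gamma(k,θ) with k>1 has mode (k−1)θ, so θ = 322/(k−1).
Need P(X < 507) = 0.9 with θ tied to k this way. Start at k = 2, θ = 322: P(X<507) ≈ 0.467.
Too low — raise k to concentrate. Iterating converges to k ≈ 10.1.
Then θ = 322/(10.1−1) ≈ 35.4.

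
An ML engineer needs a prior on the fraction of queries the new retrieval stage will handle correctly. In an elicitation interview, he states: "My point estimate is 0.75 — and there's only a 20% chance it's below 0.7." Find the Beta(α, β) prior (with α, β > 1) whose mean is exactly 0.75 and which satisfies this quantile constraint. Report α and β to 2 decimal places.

α ≈ 38.15, β ≈ 12.72

With mean 0.75 fixed, write α = 0.75s, β = 0.25s where s = α+β.
Need P(θ < 0.7) = 0.2 under Beta(0.75s, 0.25s). Normal approximation: (q−m)/√(m(1−m)/s) ≈ z_{0.2} = -0.842, so s ≈ 0.75·0.25·(-0.842)²/(0.7−0.75)² = 53.1.
At s = 53.1: P(θ<0.7) ≈ 0.195. Adjusting to match 0.2 gives s ≈ 50.87.
So α = 0.75·50.87 ≈ 38.15, β = 0.25·50.87 ≈ 12.72.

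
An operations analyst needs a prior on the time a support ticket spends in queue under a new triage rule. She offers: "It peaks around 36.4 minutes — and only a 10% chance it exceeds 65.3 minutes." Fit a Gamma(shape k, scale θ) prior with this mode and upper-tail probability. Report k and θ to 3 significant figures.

k ≈ 6.57, θ ≈ 6.53

Gamma(k,θ) with k>1 has mode (k−1)θ, so θ = 36.4/(k−1).
Need P(X < 65.3) = 0.9 with θ tied to k this way. Start at k = 2, θ = 36.4: P(X<65.3) ≈ 0.535.
Too low — raise k to concentrate. Iterating converges to k ≈ 6.57.
Then θ = 36.4/(6.57−1) ≈ 6.53.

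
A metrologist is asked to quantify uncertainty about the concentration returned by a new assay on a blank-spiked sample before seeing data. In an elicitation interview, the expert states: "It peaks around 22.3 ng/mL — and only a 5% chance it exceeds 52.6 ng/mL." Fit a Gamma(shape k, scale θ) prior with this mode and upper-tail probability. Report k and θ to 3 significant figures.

k ≈ 4.71, θ ≈ 6.01

Gamma(k,θ) with k>1 has mode (k−1)θ, so θ = 22.3/(k−1).
Need P(X < 52.6) = 0.95 with θ tied to k this way. Start at k = 2, θ = 22.3: P(X<52.6) ≈ 0.682.
Too low — raise k to concentrate. Iterating converges to k ≈ 4.71.
Then θ = 22.3/(4.71−1) ≈ 6.01.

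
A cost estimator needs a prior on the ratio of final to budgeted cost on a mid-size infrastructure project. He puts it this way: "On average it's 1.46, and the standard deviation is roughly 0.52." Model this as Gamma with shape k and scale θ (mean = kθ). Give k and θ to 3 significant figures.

k ≈ 7.88, θ ≈ 0.185

For Gamma(k, scale θ): mean = kθ, variance = kθ², so CV = 1/√k.
CV = SD/mean = 0.52/1.46 = 0.3562, hence k = 1/CV² = 7.88.
Then θ = mean/k = 1.46/7.88 = 0.185.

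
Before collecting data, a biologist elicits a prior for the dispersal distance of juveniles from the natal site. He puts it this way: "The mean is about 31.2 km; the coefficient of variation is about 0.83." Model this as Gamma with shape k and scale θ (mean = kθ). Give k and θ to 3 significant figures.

k ≈ 1.45, θ ≈ 21.5

For Gamma(k, scale θ): mean = kθ, variance = kθ², so CV = 1/√k.
CV = 0.83, hence k = 1/CV² = 1.45.
Then θ = mean/k = 31.2/1.45 = 21.5.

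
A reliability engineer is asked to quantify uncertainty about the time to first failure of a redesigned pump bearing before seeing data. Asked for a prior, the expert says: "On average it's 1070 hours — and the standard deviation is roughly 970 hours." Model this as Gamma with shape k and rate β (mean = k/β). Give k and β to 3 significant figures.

For Gamma(k, rate β): mean = k/β, variance = k/β², so CV = 1/√k.
CV = SD/mean = 970/1070 = 0.9065, hence k = 1/CV² = 1.22.
Then β = k/mean = 1.22/1070 = 0.00114.

k ≈ 1.22, β ≈ 0.00114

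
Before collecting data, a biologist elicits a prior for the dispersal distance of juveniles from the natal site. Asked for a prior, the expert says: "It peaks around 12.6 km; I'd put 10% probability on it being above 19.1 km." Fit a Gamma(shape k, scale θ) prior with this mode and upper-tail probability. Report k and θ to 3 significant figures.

Gamma(k,θ) with k>1 has mode (k−1)θ, so θ = 12.6/(k−1).
Need P(X < 19.1) = 0.9 with θ tied to k this way. Start at k = 2, θ = 12.6: P(X<19.1) ≈ 0.447.
Too low — raise k to concentrate. Iterating converges to k ≈ 11.8.
Then θ = 12.6/(11.8−1) ≈ 1.17.

k ≈ 11.8, θ ≈ 1.17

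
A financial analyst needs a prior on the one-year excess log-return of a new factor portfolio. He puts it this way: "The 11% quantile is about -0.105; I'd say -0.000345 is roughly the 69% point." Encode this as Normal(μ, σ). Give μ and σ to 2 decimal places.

μ = -0.03, σ = 0.06

For Normal(μ,σ), the p-quantile is μ + z_p·σ. Here z_{0.11} = -1.227, z_{0.69} = 0.4959.
So -0.105 = μ − 1.227σ and -0.000345 = μ + 0.4959σ.
Subtracting: σ = (-0.000345 − -0.105)/(0.4959 − (-1.227)) = 0.06.
Then μ = -0.105 − (-1.227)·0.06 = -0.03.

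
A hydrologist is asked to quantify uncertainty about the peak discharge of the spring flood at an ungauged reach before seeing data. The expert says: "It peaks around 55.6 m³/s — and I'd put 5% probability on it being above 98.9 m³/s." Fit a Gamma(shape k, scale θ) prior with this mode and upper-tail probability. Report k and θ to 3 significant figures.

Gamma(k,θ) with k>1 has mode (k−1)θ, so θ = 55.6/(k−1).
Need P(X < 98.9) = 0.95 with θ tied to k this way. Start at k = 2, θ = 55.6: P(X<98.9) ≈ 0.531.
Too low — raise k to concentrate. Iterating converges to k ≈ 9.41.
Then θ = 55.6/(9.41−1) ≈ 6.61.

k ≈ 9.41, θ ≈ 6.61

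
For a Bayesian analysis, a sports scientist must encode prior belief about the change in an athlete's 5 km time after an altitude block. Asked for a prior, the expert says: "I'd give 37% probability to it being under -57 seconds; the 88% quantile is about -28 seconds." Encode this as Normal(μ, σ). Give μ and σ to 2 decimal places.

μ = -50.61, σ = 19.25

The p-quantile of Normal(μ,σ) is μ + z_p·σ, with z_{0.37} = -0.3319 and z_{0.88} = 1.175.
Eliminate σ: μ = (z₂·x₁ − z₁·x₂)/(z₂ − z₁) = (1.175·-57 − (-0.3319)·-28)/1.507 = -50.61.
Then σ = (x₂ − x₁)/(z₂ − z₁) = (-28 − -57)/1.507 = 19.25.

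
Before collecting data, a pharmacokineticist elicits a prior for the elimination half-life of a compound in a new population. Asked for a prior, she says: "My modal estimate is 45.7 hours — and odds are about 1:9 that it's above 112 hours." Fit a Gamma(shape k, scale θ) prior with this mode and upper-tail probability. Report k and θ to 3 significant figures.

k ≈ 3.39, θ ≈ 19.1

Gamma(k,θ) with k>1 has mode (k−1)θ, so θ = 45.7/(k−1).
Need P(X < 112) = 0.9 with θ tied to k this way. Start at k = 2, θ = 45.7: P(X<112) ≈ 0.702.
Too low — raise k to concentrate. Iterating converges to k ≈ 3.39.
Then θ = 45.7/(3.39−1) ≈ 19.1.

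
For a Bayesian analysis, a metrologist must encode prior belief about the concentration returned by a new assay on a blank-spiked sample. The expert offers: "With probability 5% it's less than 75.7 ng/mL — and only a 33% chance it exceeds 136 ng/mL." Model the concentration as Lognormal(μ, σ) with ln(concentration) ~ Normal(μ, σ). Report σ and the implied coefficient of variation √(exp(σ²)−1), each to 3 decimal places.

σ ≈ 0.281, CV ≈ 0.287

If T ~ Lognormal(μ,σ) then ln T ~ Normal(μ,σ), so the p-quantile of ln T is μ + z_p·σ.
ln(75.7) = 4.327 and ln(136) = 4.913; z_{0.05} = -1.645, z_{0.67} = 0.4399.
σ = (4.913 − 4.327)/(0.4399 − (-1.645)) = 0.281.
μ = 4.327 − (-1.645)·0.281 = 4.789.
CV = √(exp(σ²)−1) = √(exp(0.0790)−1) = 0.287.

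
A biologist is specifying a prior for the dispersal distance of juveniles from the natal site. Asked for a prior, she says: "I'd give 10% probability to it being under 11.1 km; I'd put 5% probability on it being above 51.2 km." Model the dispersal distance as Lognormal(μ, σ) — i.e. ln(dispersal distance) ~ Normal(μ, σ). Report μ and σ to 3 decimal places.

If T ~ Lognormal(μ,σ) then ln T ~ Normal(μ,σ), so the p-quantile of ln T is μ + z_p·σ.
ln(11.1) = 2.407 and ln(51.2) = 3.936; z_{0.1} = -1.282, z_{0.95} = 1.645.
σ = (3.936 − 2.407)/(1.645 − (-1.282)) = 0.522.
μ = 2.407 − (-1.282)·0.522 = 3.076.

μ ≈ 3.076, σ ≈ 0.522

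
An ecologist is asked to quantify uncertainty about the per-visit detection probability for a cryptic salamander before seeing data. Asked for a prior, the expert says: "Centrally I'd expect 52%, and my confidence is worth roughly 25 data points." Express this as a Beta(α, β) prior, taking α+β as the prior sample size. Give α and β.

Under the effective-sample-size interpretation, Beta(α, β) has prior mean α/(α+β) and prior sample size α+β.
So α+β = 25 and α/(α+β) = 0.52, giving α = 0.52·25 = 13 and β = 25 − 13 = 12.

α = 13, β = 12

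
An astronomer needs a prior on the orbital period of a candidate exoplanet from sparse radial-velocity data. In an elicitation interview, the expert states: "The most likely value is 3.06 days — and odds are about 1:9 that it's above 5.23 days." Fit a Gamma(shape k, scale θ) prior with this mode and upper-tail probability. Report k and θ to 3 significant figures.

k ≈ 7.59, θ ≈ 0.464

Gamma(k,θ) with k>1 has mode (k−1)θ, so θ = 3.06/(k−1).
Need P(X < 5.23) = 0.9 with θ tied to k this way. Start at k = 2, θ = 3.06: P(X<5.23) ≈ 0.510.
Too low — raise k to concentrate. Iterating converges to k ≈ 7.59.
Then θ = 3.06/(7.59−1) ≈ 0.464.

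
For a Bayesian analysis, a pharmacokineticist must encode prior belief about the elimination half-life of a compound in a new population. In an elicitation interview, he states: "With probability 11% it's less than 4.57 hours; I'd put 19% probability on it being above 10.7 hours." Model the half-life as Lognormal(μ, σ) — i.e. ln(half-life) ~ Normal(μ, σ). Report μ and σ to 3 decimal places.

If T ~ Lognormal(μ,σ) then ln T ~ Normal(μ,σ), so the p-quantile of ln T is μ + z_p·σ.
ln(4.57) = 1.52 and ln(10.7) = 2.37; z_{0.11} = -1.227, z_{0.81} = 0.8779.
σ = (2.37 − 1.52)/(0.8779 − (-1.227)) = 0.404.
μ = 1.52 − (-1.227)·0.404 = 2.015.

μ ≈ 2.015, σ ≈ 0.404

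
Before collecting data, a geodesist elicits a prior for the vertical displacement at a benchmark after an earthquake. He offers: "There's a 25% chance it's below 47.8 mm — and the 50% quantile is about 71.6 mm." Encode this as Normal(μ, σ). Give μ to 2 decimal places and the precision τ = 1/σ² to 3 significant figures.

μ = 71.60, τ = 0.000803

For Normal(μ,σ), the p-quantile is μ + z_p·σ. Here z_{0.25} = -0.6745, z_{0.5} = 0.
So 47.8 = μ − 0.6745σ and 71.6 = μ + 0σ.
Subtracting: σ = (71.6 − 47.8)/(0 − (-0.6745)) = 35.29.
Then μ = 47.8 − (-0.6745)·35.29 = 71.60.
Precision τ = 1/σ² = 1/35.29² = 0.000803.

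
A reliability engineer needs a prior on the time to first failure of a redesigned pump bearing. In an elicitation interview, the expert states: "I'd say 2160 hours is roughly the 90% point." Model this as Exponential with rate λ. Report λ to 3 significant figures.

λ ≈ 0.00107

P(T < 2160.0) = 1 − e^(−λ·2160.0) = 0.9, so λ = −ln(1−0.9)/2160.0 = −ln(0.1)/2160.0 = 0.00107.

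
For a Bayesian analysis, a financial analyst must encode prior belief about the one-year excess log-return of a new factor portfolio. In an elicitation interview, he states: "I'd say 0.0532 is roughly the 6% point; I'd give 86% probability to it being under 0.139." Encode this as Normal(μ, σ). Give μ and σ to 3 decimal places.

μ = 0.104, σ = 0.033

The p-quantile of Normal(μ,σ) is μ + z_p·σ, with z_{0.06} = -1.555 and z_{0.86} = 1.08.
Eliminate σ: μ = (z₂·x₁ − z₁·x₂)/(z₂ − z₁) = (1.08·0.0532 − (-1.555)·0.139)/2.635 = 0.104.
Then σ = (x₂ − x₁)/(z₂ − z₁) = (0.139 − 0.0532)/2.635 = 0.033.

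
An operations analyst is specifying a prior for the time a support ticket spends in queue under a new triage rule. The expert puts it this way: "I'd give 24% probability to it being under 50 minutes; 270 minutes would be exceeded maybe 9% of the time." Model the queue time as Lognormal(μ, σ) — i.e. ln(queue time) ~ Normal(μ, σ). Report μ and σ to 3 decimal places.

If T ~ Lognormal(μ,σ) then ln T ~ Normal(μ,σ), so the p-quantile of ln T is μ + z_p·σ.
ln(50) = 3.912 and ln(270) = 5.598; z_{0.24} = -0.7063, z_{0.91} = 1.341.
σ = (5.598 − 3.912)/(1.341 − (-0.7063)) = 0.824.
μ = 3.912 − (-0.7063)·0.824 = 4.494.

μ ≈ 4.494, σ ≈ 0.824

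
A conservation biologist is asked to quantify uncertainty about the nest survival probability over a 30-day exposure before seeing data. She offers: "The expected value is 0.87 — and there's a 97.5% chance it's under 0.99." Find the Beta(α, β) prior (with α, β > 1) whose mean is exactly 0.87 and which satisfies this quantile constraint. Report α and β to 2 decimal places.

With mean 0.87 fixed, write α = 0.87s, β = 0.13s where s = α+β.
Need P(θ < 0.99) = 0.975 under Beta(0.87s, 0.13s). Normal approximation: (q−m)/√(m(1−m)/s) ≈ z_{0.975} = 1.96, so s ≈ 0.87·0.13·(1.96)²/(0.99−0.87)² = 30.2.
At s = 30.2: P(θ<0.99) ≈ 1.000. Adjusting to match 0.975 gives s ≈ 11.30.
So α = 0.87·11.30 ≈ 9.83, β = 0.13·11.30 ≈ 1.47.

α ≈ 9.83, β ≈ 1.47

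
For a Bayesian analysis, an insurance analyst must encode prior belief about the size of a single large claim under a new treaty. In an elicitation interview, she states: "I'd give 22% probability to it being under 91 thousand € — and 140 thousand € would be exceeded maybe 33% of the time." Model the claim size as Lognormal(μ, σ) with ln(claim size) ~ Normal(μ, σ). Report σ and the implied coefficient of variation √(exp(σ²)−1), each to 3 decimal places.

If T ~ Lognormal(μ,σ) then ln T ~ Normal(μ,σ), so the p-quantile of ln T is μ + z_p·σ.
ln(91) = 4.511 and ln(140) = 4.942; z_{0.22} = -0.7722, z_{0.67} = 0.4399.
σ = (4.942 − 4.511)/(0.4399 − (-0.7722)) = 0.355.
μ = 4.511 − (-0.7722)·0.355 = 4.785.
CV = √(exp(σ²)−1) = √(exp(0.1263)−1) = 0.367.

σ ≈ 0.355, CV ≈ 0.367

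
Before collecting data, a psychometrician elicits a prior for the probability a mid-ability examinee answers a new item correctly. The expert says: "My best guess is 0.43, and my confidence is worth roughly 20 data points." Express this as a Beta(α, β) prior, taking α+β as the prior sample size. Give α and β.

Under the effective-sample-size interpretation, Beta(α, β) has prior mean α/(α+β) and prior sample size α+β.
So α+β = 20 and α/(α+β) = 0.43, giving α = 0.43·20 = 8.6 and β = 20 − 8.6 = 11.4.

α = 8.6, β = 11.4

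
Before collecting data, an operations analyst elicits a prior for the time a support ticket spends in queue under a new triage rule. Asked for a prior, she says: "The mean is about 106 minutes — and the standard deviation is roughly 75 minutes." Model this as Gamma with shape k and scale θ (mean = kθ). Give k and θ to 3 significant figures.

k ≈ 2, θ ≈ 53.1

For Gamma(k, scale θ): mean = kθ, variance = kθ², so CV = 1/√k.
CV = SD/mean = 75/106 = 0.7075, hence k = 1/CV² = 2.
Then θ = mean/k = 106/2 = 53.1.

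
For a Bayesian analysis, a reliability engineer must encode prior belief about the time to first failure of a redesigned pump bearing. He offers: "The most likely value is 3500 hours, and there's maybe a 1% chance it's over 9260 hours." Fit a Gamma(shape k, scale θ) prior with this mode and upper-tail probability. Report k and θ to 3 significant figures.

Gamma(k,θ) with k>1 has mode (k−1)θ, so θ = 3500/(k−1).
Need P(X < 9260) = 0.99 with θ tied to k this way. Start at k = 2, θ = 3500: P(X<9260) ≈ 0.741.
Too low — raise k to concentrate. Iterating converges to k ≈ 5.9.
Then θ = 3500/(5.9−1) ≈ 715.

k ≈ 5.9, θ ≈ 715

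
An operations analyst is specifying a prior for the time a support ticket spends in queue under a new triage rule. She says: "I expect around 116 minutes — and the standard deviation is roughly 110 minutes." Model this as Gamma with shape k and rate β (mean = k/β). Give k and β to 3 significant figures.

For Gamma(k, rate β): mean = k/β, variance = k/β², so CV = 1/√k.
CV = SD/mean = 110/116 = 0.9483, hence k = 1/CV² = 1.11.
Then β = k/mean = 1.11/116 = 0.00959.

k ≈ 1.11, β ≈ 0.00959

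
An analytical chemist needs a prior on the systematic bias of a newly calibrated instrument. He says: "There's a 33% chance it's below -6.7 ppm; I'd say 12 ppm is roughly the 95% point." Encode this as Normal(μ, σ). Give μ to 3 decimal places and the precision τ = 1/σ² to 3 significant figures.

For Normal(μ,σ), the p-quantile is μ + z_p·σ. Here z_{0.33} = -0.4399, z_{0.95} = 1.645.
So -6.7 = μ − 0.4399σ and 12 = μ + 1.645σ.
Subtracting: σ = (12 − -6.7)/(1.645 − (-0.4399)) = 8.970.
Then μ = -6.7 − (-0.4399)·8.970 = -2.754.
Precision τ = 1/σ² = 1/8.97² = 0.0124.

μ = -2.754, τ = 0.0124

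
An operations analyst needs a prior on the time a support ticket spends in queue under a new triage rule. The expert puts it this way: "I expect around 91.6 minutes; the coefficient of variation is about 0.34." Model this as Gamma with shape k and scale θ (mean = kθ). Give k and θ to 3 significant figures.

k ≈ 8.65, θ ≈ 10.6

For Gamma(k, scale θ): mean = kθ, variance = kθ², so CV = 1/√k.
CV = 0.34, hence k = 1/CV² = 8.65.
Then θ = mean/k = 91.6/8.65 = 10.6.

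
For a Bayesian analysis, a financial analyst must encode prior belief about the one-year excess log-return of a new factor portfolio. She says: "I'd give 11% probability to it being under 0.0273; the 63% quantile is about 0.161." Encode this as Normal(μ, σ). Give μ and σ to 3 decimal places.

μ = 0.133, σ = 0.086

For Normal(μ,σ), the p-quantile is μ + z_p·σ. Here z_{0.11} = -1.227, z_{0.63} = 0.3319.
So 0.0273 = μ − 1.227σ and 0.161 = μ + 0.3319σ.
Subtracting: σ = (0.161 − 0.0273)/(0.3319 − (-1.227)) = 0.086.
Then μ = 0.0273 − (-1.227)·0.086 = 0.133.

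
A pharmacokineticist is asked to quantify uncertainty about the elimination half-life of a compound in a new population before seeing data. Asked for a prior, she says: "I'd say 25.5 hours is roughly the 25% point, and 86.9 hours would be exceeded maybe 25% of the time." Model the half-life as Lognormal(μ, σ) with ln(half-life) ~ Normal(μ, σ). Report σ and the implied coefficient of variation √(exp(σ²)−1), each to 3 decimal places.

σ ≈ 0.909, CV ≈ 1.133

If T ~ Lognormal(μ,σ) then ln T ~ Normal(μ,σ), so the p-quantile of ln T is μ + z_p·σ.
ln(25.5) = 3.239 and ln(86.9) = 4.465; z_{0.25} = -0.6745, z_{0.75} = 0.6745.
σ = (4.465 − 3.239)/(0.6745 − (-0.6745)) = 0.909.
μ = 3.239 − (-0.6745)·0.909 = 3.852.
CV = √(exp(σ²)−1) = √(exp(0.8261)−1) = 1.133.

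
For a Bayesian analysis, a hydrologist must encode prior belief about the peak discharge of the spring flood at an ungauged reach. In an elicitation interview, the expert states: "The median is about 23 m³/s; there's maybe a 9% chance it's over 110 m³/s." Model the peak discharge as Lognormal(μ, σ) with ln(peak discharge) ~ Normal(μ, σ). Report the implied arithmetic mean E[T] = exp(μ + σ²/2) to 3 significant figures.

If T ~ Lognormal(μ,σ) then ln T ~ Normal(μ,σ), so the p-quantile of ln T is μ + z_p·σ.
ln(23) = 3.135 and ln(110) = 4.7; z_{0.5} = 0, z_{0.91} = 1.341.
σ = (4.7 − 3.135)/(1.341 − (0)) = 1.167.
μ = 3.135 − (0)·1.167 = 3.135.
E[T] = exp(μ + σ²/2) = exp(3.135 + 0.6812) = 45.5 m³/s.

E[T] ≈ 45.5 m³/s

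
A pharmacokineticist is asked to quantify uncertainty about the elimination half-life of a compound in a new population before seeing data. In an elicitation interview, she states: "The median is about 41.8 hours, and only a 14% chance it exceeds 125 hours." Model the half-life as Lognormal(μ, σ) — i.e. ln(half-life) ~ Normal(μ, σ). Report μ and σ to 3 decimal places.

If T ~ Lognormal(μ,σ) then ln T ~ Normal(μ,σ), so the p-quantile of ln T is μ + z_p·σ.
ln(41.8) = 3.733 and ln(125) = 4.828; z_{0.5} = 0, z_{0.86} = 1.08.
σ = (4.828 − 3.733)/(1.08 − (0)) = 1.014.
μ = 3.733 − (0)·1.014 = 3.733.

μ ≈ 3.733, σ ≈ 1.014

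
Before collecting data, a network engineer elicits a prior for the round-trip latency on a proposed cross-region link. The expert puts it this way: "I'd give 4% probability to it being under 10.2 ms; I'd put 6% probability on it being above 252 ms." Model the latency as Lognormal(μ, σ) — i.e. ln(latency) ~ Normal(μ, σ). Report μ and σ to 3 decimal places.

μ ≈ 4.021, σ ≈ 0.970

If T ~ Lognormal(μ,σ) then ln T ~ Normal(μ,σ), so the p-quantile of ln T is μ + z_p·σ.
ln(10.2) = 2.322 and ln(252) = 5.529; z_{0.04} = -1.751, z_{0.94} = 1.555.
σ = (5.529 − 2.322)/(1.555 − (-1.751)) = 0.970.
μ = 2.322 − (-1.751)·0.970 = 4.021.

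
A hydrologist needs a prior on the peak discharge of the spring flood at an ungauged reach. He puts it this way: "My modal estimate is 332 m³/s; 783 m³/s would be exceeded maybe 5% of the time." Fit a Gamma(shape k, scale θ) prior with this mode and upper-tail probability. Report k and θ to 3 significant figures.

k ≈ 4.71, θ ≈ 89.4

Gamma(k,θ) with k>1 has mode (k−1)θ, so θ = 332/(k−1).
Need P(X < 783) = 0.95 with θ tied to k this way. Start at k = 2, θ = 332: P(X<783) ≈ 0.682.
Too low — raise k to concentrate. Iterating converges to k ≈ 4.71.
Then θ = 332/(4.71−1) ≈ 89.4.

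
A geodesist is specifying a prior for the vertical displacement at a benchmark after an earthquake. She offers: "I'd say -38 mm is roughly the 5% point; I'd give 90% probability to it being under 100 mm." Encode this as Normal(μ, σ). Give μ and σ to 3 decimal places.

μ = 39.566, σ = 47.157

For Normal(μ,σ), the p-quantile is μ + z_p·σ. Here z_{0.05} = -1.645, z_{0.9} = 1.282.
So -38 = μ − 1.645σ and 100 = μ + 1.282σ.
Subtracting: σ = (100 − -38)/(1.282 − (-1.645)) = 47.157.
Then μ = -38 − (-1.645)·47.157 = 39.566.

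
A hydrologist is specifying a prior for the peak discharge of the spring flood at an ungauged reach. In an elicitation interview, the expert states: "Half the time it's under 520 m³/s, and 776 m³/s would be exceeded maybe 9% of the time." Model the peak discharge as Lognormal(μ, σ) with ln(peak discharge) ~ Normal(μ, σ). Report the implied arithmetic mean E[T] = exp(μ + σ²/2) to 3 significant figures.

E[T] ≈ 544 m³/s

If T ~ Lognormal(μ,σ) then ln T ~ Normal(μ,σ), so the p-quantile of ln T is μ + z_p·σ.
ln(520) = 6.254 and ln(776) = 6.654; z_{0.5} = 0, z_{0.91} = 1.341.
σ = (6.654 − 6.254)/(1.341 − (0)) = 0.299.
μ = 6.254 − (0)·0.299 = 6.254.
E[T] = exp(μ + σ²/2) = exp(6.254 + 0.0446) = 544 m³/s.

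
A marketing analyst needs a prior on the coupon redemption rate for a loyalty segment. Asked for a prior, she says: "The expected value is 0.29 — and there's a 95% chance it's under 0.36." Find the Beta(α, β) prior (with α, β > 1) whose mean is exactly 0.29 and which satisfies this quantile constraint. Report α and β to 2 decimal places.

With mean 0.29 fixed, write α = 0.29s, β = 0.71s where s = α+β.
Need P(θ < 0.36) = 0.95 under Beta(0.29s, 0.71s). Normal approximation: (q−m)/√(m(1−m)/s) ≈ z_{0.95} = 1.64, so s ≈ 0.29·0.71·(1.64)²/(0.36−0.29)² = 113.7.
At s = 113.7: P(θ<0.36) ≈ 0.946. Adjusting to match 0.95 gives s ≈ 119.43.
So α = 0.29·119.43 ≈ 34.64, β = 0.71·119.43 ≈ 84.80.

α ≈ 34.64, β ≈ 84.80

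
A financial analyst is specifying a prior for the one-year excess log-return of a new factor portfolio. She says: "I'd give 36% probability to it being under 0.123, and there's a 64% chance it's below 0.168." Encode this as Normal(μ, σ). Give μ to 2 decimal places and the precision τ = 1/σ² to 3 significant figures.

For Normal(μ,σ), the p-quantile is μ + z_p·σ. Here z_{0.36} = -0.3585, z_{0.64} = 0.3585.
So 0.123 = μ − 0.3585σ and 0.168 = μ + 0.3585σ.
Subtracting: σ = (0.168 − 0.123)/(0.3585 − (-0.3585)) = 0.06.
Then μ = 0.123 − (-0.3585)·0.06 = 0.15.
Precision τ = 1/σ² = 1/0.06277² = 254.

μ = 0.15, τ = 254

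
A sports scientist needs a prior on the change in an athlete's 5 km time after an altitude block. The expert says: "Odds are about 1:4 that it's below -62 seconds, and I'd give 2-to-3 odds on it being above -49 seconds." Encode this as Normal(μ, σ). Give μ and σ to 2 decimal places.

For Normal(μ,σ), the p-quantile is μ + z_p·σ. Here z_{0.2} = -0.8416, z_{0.6} = 0.2533.
So -62 = μ − 0.8416σ and -49 = μ + 0.2533σ.
Subtracting: σ = (-49 − -62)/(0.2533 − (-0.8416)) = 11.87.
Then μ = -62 − (-0.8416)·11.87 = -52.01.

μ = -52.01, σ = 11.87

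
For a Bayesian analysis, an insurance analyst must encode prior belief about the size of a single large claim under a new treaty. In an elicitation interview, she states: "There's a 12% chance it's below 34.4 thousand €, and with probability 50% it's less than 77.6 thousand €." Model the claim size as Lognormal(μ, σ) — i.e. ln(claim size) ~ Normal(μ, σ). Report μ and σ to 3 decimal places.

If T ~ Lognormal(μ,σ) then ln T ~ Normal(μ,σ), so the p-quantile of ln T is μ + z_p·σ.
ln(34.4) = 3.538 and ln(77.6) = 4.352; z_{0.12} = -1.175, z_{0.5} = 0.
σ = (4.352 − 3.538)/(0 − (-1.175)) = 0.692.
μ = 3.538 − (-1.175)·0.692 = 4.352.

μ ≈ 4.352, σ ≈ 0.692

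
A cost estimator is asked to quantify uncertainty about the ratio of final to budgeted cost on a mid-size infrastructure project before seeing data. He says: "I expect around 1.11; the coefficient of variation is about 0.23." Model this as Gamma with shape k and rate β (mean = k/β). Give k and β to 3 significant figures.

For Gamma(k, rate β): mean = k/β, variance = k/β², so CV = 1/√k.
CV = 0.23, hence k = 1/CV² = 18.9.
Then β = k/mean = 18.9/1.11 = 17.

k ≈ 18.9, β ≈ 17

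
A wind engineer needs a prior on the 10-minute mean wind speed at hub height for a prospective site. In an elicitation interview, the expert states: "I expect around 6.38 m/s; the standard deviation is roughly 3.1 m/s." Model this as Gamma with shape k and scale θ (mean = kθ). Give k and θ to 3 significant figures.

For Gamma(k, scale θ): mean = kθ, variance = kθ², so CV = 1/√k.
CV = SD/mean = 3.1/6.38 = 0.4859, hence k = 1/CV² = 4.24.
Then θ = mean/k = 6.38/4.24 = 1.51.

k ≈ 4.24, θ ≈ 1.51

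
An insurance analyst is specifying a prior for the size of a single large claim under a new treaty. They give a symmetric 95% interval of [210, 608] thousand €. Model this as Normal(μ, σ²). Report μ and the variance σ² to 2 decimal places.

A symmetric 95% interval runs μ ± z·σ with z = 1.96.
Half-width = 199, so σ = 199/1.96 = 101.532 and σ² = 10308.84.
μ is the interval midpoint, 409.00.

μ = 409.00, σ² = 10308.84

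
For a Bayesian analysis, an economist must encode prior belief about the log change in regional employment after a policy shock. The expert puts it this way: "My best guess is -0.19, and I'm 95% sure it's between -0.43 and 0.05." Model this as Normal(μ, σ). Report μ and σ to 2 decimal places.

μ = -0.19, σ = 0.12

A symmetric 95% interval runs μ ± z·σ with z = 1.96.
Half-width = 0.24, so σ = 0.24/1.96 = 0.12.
μ is the stated best guess, -0.19.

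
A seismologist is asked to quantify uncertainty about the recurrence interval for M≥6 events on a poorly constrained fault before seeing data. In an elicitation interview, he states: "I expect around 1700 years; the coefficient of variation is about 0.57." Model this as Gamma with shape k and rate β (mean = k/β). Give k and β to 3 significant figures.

k ≈ 3.08, β ≈ 0.00181

For Gamma(k, rate β): mean = k/β, variance = k/β², so CV = 1/√k.
CV = 0.57, hence k = 1/CV² = 3.08.
Then β = k/mean = 3.08/1700 = 0.00181.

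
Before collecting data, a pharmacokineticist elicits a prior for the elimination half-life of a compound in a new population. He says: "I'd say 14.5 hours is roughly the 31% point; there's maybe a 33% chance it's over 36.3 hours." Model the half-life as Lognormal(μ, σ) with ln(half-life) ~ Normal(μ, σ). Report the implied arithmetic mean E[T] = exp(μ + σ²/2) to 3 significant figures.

If T ~ Lognormal(μ,σ) then ln T ~ Normal(μ,σ), so the p-quantile of ln T is μ + z_p·σ.
ln(14.5) = 2.674 and ln(36.3) = 3.592; z_{0.31} = -0.4959, z_{0.67} = 0.4399.
σ = (3.592 − 2.674)/(0.4399 − (-0.4959)) = 0.981.
μ = 2.674 − (-0.4959)·0.981 = 3.160.
E[T] = exp(μ + σ²/2) = exp(3.160 + 0.4809) = 38.1 hours.

E[T] ≈ 38.1 hours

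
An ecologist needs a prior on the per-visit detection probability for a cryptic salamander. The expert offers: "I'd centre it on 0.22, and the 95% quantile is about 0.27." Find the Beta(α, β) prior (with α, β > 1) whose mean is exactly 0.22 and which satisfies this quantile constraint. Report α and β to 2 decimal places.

α ≈ 43.35, β ≈ 153.70

With mean 0.22 fixed, write α = 0.22s, β = 0.78s where s = α+β.
Need P(θ < 0.27) = 0.95 under Beta(0.22s, 0.78s). Normal approximation: (q−m)/√(m(1−m)/s) ≈ z_{0.95} = 1.64, so s ≈ 0.22·0.78·(1.64)²/(0.27−0.22)² = 185.7.
At s = 185.7: P(θ<0.27) ≈ 0.945. Adjusting to match 0.95 gives s ≈ 197.05.
So α = 0.22·197.05 ≈ 43.35, β = 0.78·197.05 ≈ 153.70.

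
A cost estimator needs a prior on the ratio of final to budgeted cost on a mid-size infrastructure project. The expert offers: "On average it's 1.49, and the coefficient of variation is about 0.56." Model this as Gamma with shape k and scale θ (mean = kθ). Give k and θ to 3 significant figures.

For Gamma(k, scale θ): mean = kθ, variance = kθ², so CV = 1/√k.
CV = 0.56, hence k = 1/CV² = 3.19.
Then θ = mean/k = 1.49/3.19 = 0.467.

k ≈ 3.19, θ ≈ 0.467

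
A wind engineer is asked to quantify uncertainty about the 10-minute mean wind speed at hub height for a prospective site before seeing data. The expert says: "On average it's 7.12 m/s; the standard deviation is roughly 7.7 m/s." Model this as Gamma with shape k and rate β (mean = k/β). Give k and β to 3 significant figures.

k ≈ 0.855, β ≈ 0.12

For Gamma(k, rate β): mean = k/β, variance = k/β², so CV = 1/√k.
CV = SD/mean = 7.7/7.12 = 1.081, hence k = 1/CV² = 0.855.
Then β = k/mean = 0.855/7.12 = 0.12.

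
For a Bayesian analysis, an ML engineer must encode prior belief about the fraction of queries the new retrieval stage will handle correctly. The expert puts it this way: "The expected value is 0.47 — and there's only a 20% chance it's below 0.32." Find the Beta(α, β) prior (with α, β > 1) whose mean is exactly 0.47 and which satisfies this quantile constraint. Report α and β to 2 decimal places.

With mean 0.47 fixed, write α = 0.47s, β = 0.53s where s = α+β.
Need P(θ < 0.32) = 0.2 under Beta(0.47s, 0.53s). Normal approximation: (q−m)/√(m(1−m)/s) ≈ z_{0.2} = -0.842, so s ≈ 0.47·0.53·(-0.842)²/(0.32−0.47)² = 7.8.
At s = 7.8: P(θ<0.32) ≈ 0.203. Adjusting to match 0.2 gives s ≈ 8.02.
So α = 0.47·8.02 ≈ 3.77, β = 0.53·8.02 ≈ 4.25.

α ≈ 3.77, β ≈ 4.25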